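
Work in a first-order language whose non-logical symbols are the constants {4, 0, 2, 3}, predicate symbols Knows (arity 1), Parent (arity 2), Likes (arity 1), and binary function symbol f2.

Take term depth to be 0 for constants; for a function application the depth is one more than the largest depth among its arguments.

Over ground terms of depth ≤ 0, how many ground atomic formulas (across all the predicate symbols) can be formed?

24

First count ground terms of depth ≤ 0.
Let N_k count ground terms of depth at most k. Each non-constant term of depth ≤ k is some function symbol applied to depth-≤(k−1) arguments, giving N_k = 4 + N_{k-1}^2.
N_0 = 4
Explicitly: 4, 0, 2, 3.
So |H| = 4.
Ground atoms are formed by filling each argument slot of a predicate with a term from H, so an r-ary predicate gives |H|^r atoms:
  Knows: 4;  Parent: 4^2 = 16;  Likes: 4
Total ground atoms: 4 + 16 + 4 = 24.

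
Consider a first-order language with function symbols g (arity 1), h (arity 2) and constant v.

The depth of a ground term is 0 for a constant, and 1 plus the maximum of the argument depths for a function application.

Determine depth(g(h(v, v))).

2

depth(h(v, v)) = 1 + max(0, 0) = 1
depth(g(h(v, v))) = 1 + depth(h(v, v)) = 1 + 1 = 2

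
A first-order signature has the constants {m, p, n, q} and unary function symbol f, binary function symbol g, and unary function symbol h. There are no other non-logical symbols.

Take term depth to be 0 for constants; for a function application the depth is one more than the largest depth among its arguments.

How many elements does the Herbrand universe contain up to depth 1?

Write N_k for the number of ground terms of depth ≤ k. A term of depth ≤ k is either a constant or a function symbol applied to arguments of depth ≤ k−1, so N_k = 4 + N_{k-1} + N_{k-1}^2 + N_{k-1}.
N_0 = 4
N_1 = 4 + 4 + 4^2 + 4 = 28

28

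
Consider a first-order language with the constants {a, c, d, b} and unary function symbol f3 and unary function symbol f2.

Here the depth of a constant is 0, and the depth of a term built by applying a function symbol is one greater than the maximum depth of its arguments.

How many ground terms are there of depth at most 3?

Let N_k = |{terms of depth ≤ k}|. Then N_0 = 4 and N_k = 4 + N_{k-1} + N_{k-1} for k ≥ 1 (one summand per function symbol, arity giving the exponent).
N_0 = 4
N_1 = 4 + 4 + 4 = 12
N_2 = 4 + 12 + 12 = 28
N_3 = 4 + 28 + 28 = 60

60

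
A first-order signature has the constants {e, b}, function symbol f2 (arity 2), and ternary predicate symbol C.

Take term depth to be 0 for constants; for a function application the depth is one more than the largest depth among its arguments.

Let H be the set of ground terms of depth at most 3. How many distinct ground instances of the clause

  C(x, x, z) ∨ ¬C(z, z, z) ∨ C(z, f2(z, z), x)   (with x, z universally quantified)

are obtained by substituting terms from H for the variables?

2090916

Ground terms of depth ≤ 3:
  If N_k denotes the number of depth-≤k ground terms, the 2 constants give N_0 = 2, and each function symbol of arity r contributes N_{k-1}^r new terms at level k: N_k = 2 + N_{k-1}^2.
  N_0 = 2
  N_1 = 2 + 2^2 = 6
  N_2 = 2 + 6^2 = 38
  N_3 = 2 + 38^2 = 1446
So there are 1446 ground terms available for substitution.
Each of x, z ranges independently over the available ground terms, and distinct assignments produce distinct instances.
Number of ground instances = 1446^2 = 2090916.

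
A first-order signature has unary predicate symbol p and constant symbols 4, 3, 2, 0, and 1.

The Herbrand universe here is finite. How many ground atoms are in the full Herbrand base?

5

With no function symbols, the Herbrand universe is just the 5 constants.
Ground atoms per predicate: p: 5.
Herbrand base size = 5 = 5.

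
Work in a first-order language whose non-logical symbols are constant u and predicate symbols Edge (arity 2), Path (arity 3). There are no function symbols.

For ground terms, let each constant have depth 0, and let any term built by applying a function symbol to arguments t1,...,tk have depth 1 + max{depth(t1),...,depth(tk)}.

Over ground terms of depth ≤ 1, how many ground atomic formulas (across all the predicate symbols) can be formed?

First count ground terms of depth ≤ 1.
With no function symbols every ground term is a constant, so there is exactly 1 ground term at every depth bound.
N_0 = 1
N_1 = 1
Explicitly: u.
So |H| = 1.
Ground atoms are formed by filling each argument slot of a predicate with a term from H, so an r-ary predicate gives |H|^r atoms:
  Edge: 1^2 = 1;  Path: 1^3 = 1
Total ground atoms: 1 + 1 = 2.

2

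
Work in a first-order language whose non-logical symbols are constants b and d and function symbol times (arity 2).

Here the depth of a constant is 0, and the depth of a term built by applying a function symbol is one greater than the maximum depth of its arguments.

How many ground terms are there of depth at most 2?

38

Write N_k for the number of ground terms of depth ≤ k. A term of depth ≤ k is either a constant or a function symbol applied to arguments of depth ≤ k−1, so N_k = 2 + N_{k-1}^2.
N_0 = 2
N_1 = 2 + 2^2 = 6
N_2 = 2 + 6^2 = 38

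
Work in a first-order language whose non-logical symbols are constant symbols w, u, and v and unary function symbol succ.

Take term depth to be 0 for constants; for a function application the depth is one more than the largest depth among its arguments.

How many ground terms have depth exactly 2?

3

Let N_k count ground terms of depth at most k. Each non-constant term of depth ≤ k is some function symbol applied to depth-≤(k−1) arguments, giving N_k = 3 + N_{k-1}.
N_0 = 3
N_1 = 3 + 3 = 6
N_2 = 3 + 6 = 9
Terms of depth exactly 2: N_2 − N_1 = 9 − 6 = 3.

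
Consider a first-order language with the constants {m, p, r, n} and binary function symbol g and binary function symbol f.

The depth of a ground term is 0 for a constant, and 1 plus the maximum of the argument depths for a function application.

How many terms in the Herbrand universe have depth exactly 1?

32

Count level by level. With function symbols g/2, f/2, the terms of depth ≤ k are the 4 constants together with each function applied to depth-≤(k−1) tuples, so N_k = 4 + N_{k-1}^2 + N_{k-1}^2.
N_0 = 4
N_1 = 4 + 4^2 + 4^2 = 36
Terms of depth exactly 1: N_1 − N_0 = 36 − 4 = 32.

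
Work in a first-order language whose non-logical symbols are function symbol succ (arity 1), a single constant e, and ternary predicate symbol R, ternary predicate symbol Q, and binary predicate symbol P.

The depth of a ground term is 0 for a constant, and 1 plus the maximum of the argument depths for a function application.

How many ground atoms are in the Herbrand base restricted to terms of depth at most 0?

First count ground terms of depth ≤ 0.
Let N_k count ground terms of depth at most k. Each non-constant term of depth ≤ k is some function symbol applied to depth-≤(k−1) arguments, giving N_k = 1 + N_{k-1}.
N_0 = 1
So |H| = 1.
Ground atoms are formed by filling each argument slot of a predicate with a term from H, so an r-ary predicate gives |H|^r atoms:
  R: 1^3 = 1;  Q: 1^3 = 1;  P: 1^2 = 1
Total ground atoms: 1 + 1 + 1 = 3.

3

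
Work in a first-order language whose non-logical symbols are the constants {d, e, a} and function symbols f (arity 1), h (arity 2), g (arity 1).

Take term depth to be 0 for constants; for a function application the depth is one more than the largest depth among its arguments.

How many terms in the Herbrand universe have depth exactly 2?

Write N_k for the number of ground terms of depth ≤ k. A term of depth ≤ k is either a constant or a function symbol applied to arguments of depth ≤ k−1, so N_k = 3 + N_{k-1} + N_{k-1}^2 + N_{k-1}.
N_0 = 3
N_1 = 3 + 3 + 3^2 + 3 = 18
N_2 = 3 + 18 + 18^2 + 18 = 363
Terms of depth exactly 2: N_2 − N_1 = 363 − 18 = 345.

345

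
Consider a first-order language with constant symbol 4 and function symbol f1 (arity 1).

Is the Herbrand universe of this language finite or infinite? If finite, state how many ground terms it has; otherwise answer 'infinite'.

The signature has at least one function symbol (f1, arity 1) and at least one constant (4).
Iterating f1 gives infinitely many distinct ground terms: 4, f1(4), f1(f1(4)), ...
So the Herbrand universe is infinite.

infinite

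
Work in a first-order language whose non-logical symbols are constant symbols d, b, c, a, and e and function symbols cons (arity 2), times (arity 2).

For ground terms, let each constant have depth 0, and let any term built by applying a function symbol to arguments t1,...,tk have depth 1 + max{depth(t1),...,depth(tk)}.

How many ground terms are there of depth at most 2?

6055

If N_k denotes the number of depth-≤k ground terms, the 5 constants give N_0 = 5, and each function symbol of arity r contributes N_{k-1}^r new terms at level k: N_k = 5 + N_{k-1}^2 + N_{k-1}^2.
N_0 = 5
N_1 = 5 + 5^2 + 5^2 = 55
N_2 = 5 + 55^2 + 55^2 = 6055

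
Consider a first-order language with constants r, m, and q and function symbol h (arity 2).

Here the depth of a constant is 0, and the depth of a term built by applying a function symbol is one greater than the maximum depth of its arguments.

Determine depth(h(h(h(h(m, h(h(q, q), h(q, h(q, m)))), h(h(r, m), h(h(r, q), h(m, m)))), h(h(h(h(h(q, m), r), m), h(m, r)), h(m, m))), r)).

7

depth(h(q, q)) = 1 + max(0, 0) = 1
depth(h(q, m)) = 1 + max(0, 0) = 1
depth(h(q, h(q, m))) = 1 + max(0, 1) = 2
depth(h(h(q, q), h(q, h(q, m)))) = 1 + max(1, 2) = 3
depth(h(m, h(h(q, q), h(q, h(q, m))))) = 1 + max(0, 3) = 4
depth(h(r, m)) = 1 + max(0, 0) = 1
depth(h(r, q)) = 1 + max(0, 0) = 1
depth(h(m, m)) = 1 + max(0, 0) = 1
depth(h(h(r, q), h(m, m))) = 1 + max(1, 1) = 2
depth(h(h(r, m), h(h(r, q), h(m, m)))) = 1 + max(1, 2) = 3
depth(h(h(m, h(h(q, q), h(q, h(q, m)))), h(h(r, m), h(h(r, q), h(m, m))))) = 1 + max(4, 3) = 5
depth(h(h(q, m), r)) = 1 + max(1, 0) = 2
depth(h(h(h(q, m), r), m)) = 1 + max(2, 0) = 3
depth(h(m, r)) = 1 + max(0, 0) = 1
depth(h(h(h(h(q, m), r), m), h(m, r))) = 1 + max(3, 1) = 4
depth(h(h(h(h(h(q, m), r), m), h(m, r)), h(m, m))) = 1 + max(4, 1) = 5
depth(h(h(h(m, h(h(q, q), h(q, h(q, m)))), h(h(r, m), h(h(r, q), h(m, m)))), h(h(h(h(h(q, m), r), m), h(m, r)), h(m, m)))) = 1 + max(5, 5) = 6
depth(h(h(h(h(m, h(h(q, q), h(q, h(q, m)))), h(h(r, m), h(h(r, q), h(m, m)))), h(h(h(h(h(q, m), r), m), h(m, r)), h(m, m))), r)) = 1 + max(6, 0) = 7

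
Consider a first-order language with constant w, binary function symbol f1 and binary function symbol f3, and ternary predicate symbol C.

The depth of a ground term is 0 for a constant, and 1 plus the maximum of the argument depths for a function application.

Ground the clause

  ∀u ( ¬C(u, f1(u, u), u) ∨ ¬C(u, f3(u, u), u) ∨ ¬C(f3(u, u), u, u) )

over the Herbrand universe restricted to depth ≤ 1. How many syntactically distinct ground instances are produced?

Ground terms of depth ≤ 1:
  Count level by level. With function symbols f1/2, f3/2, the terms of depth ≤ k are the 1 constant together with each function applied to depth-≤(k−1) tuples, so N_k = 1 + N_{k-1}^2 + N_{k-1}^2.
  N_0 = 1
  N_1 = 1 + 1^2 + 1^2 = 3
  Explicitly: w, f1(w, w), f3(w, w).
So there are 3 ground terms available for substitution.
The clause has 1 distinct variable (u), which appears in the body. In the free term algebra distinct substitutions yield syntactically distinct ground instances.
Number of ground instances = 3.

3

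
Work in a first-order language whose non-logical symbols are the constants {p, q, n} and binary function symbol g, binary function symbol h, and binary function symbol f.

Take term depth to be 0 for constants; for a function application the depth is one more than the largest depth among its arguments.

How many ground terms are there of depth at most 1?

30

Write N_k for the number of ground terms of depth ≤ k. A term of depth ≤ k is either a constant or a function symbol applied to arguments of depth ≤ k−1, so N_k = 3 + N_{k-1}^2 + N_{k-1}^2 + N_{k-1}^2.
N_0 = 3
N_1 = 3 + 3^2 + 3^2 + 3^2 = 30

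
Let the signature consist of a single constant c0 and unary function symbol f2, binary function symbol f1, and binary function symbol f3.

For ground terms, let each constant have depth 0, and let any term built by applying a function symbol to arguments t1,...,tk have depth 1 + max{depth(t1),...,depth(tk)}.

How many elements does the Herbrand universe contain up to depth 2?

Count level by level. With function symbols f2/1, f1/2, f3/2, the terms of depth ≤ k are the 1 constant together with each function applied to depth-≤(k−1) tuples, so N_k = 1 + N_{k-1} + N_{k-1}^2 + N_{k-1}^2.
N_0 = 1
N_1 = 1 + 1 + 1^2 + 1^2 = 4
N_2 = 1 + 4 + 4^2 + 4^2 = 37

37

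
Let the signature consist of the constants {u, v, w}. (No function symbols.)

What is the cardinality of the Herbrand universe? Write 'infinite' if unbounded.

3

There are no function symbols, so every ground term is one of the 3 constants.
The Herbrand universe is {u, v, w}, which is finite with 3 elements.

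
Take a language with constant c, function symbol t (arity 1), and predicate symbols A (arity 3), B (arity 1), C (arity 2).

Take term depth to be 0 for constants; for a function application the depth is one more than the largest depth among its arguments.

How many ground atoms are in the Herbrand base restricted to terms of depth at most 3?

84

First count ground terms of depth ≤ 3.
Count level by level. With function symbols t/1, the terms of depth ≤ k are the 1 constant together with each function applied to depth-≤(k−1) tuples, so N_k = 1 + N_{k-1}.
N_0 = 1
N_1 = 1 + 1 = 2
N_2 = 1 + 2 = 3
N_3 = 1 + 3 = 4
Explicitly: c, t(c), t(t(c)), t(t(t(c))).
So |H| = 4.
Each predicate of arity r yields |H|^r ground atoms (one per choice of an r-tuple from H):
  A: 4^3 = 64;  B: 4;  C: 4^2 = 16
Total ground atoms: 64 + 4 + 16 = 84.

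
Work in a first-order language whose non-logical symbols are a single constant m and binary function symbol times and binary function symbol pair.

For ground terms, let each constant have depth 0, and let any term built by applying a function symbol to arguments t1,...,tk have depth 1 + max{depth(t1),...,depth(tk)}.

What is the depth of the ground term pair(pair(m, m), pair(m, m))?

depth(pair(m, m)) = 1 + max(0, 0) = 1
depth(pair(pair(m, m), pair(m, m))) = 1 + max(1, 1) = 2

2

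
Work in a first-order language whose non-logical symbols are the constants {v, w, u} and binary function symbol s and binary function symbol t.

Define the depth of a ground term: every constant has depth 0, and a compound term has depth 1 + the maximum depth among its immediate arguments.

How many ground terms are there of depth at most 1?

Count level by level. With function symbols s/2, t/2, the terms of depth ≤ k are the 3 constants together with each function applied to depth-≤(k−1) tuples, so N_k = 3 + N_{k-1}^2 + N_{k-1}^2.
N_0 = 3
N_1 = 3 + 3^2 + 3^2 = 21

21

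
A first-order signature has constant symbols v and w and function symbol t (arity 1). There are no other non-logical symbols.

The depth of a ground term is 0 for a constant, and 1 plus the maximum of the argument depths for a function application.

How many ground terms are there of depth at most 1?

4

Write N_k for the number of ground terms of depth ≤ k. A term of depth ≤ k is either a constant or a function symbol applied to arguments of depth ≤ k−1, so N_k = 2 + N_{k-1}.
N_0 = 2
N_1 = 2 + 2 = 4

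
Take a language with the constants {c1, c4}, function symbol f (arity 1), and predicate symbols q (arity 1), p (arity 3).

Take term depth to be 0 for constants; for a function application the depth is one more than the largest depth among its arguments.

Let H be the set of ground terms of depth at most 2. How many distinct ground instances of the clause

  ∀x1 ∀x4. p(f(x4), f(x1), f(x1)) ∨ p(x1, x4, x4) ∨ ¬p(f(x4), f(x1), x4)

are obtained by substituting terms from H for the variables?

36

Ground terms of depth ≤ 2:
  Count level by level. With function symbols f/1, the terms of depth ≤ k are the 2 constants together with each function applied to depth-≤(k−1) tuples, so N_k = 2 + N_{k-1}.
  N_0 = 2
  N_1 = 2 + 2 = 4
  N_2 = 2 + 4 = 6
  Explicitly: c1, c4, f(c1), f(c4), f(f(c1)), f(f(c4)).
So there are 6 ground terms available for substitution.
The clause has 2 distinct variables (x1, x4), each appearing in the body. In the free term algebra distinct substitutions yield syntactically distinct ground instances.
Number of ground instances = 6^2 = 36.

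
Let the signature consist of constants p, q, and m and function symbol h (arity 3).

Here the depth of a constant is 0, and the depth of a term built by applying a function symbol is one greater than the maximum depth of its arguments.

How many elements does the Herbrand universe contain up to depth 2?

27003

If N_k denotes the number of depth-≤k ground terms, the 3 constants give N_0 = 3, and each function symbol of arity r contributes N_{k-1}^r new terms at level k: N_k = 3 + N_{k-1}^3.
N_0 = 3
N_1 = 3 + 3^3 = 30
N_2 = 3 + 30^3 = 27003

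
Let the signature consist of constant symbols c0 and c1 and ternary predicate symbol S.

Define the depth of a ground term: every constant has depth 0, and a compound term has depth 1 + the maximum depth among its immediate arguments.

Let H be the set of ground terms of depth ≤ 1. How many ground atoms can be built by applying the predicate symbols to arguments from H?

8

First count ground terms of depth ≤ 1.
With no function symbols every ground term is a constant, so there are exactly 2 ground terms at every depth bound.
N_0 = 2
N_1 = 2
So |H| = 2.
Ground atoms are formed by filling each argument slot of a predicate with a term from H, so an r-ary predicate gives |H|^r atoms:
  S: 2^3 = 8
Total ground atoms: 8.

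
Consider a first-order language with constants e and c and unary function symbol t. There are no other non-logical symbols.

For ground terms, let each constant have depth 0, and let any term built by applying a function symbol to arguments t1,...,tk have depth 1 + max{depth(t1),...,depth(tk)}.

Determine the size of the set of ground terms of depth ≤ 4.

Write N_k for the number of ground terms of depth ≤ k. A term of depth ≤ k is either a constant or a function symbol applied to arguments of depth ≤ k−1, so N_k = 2 + N_{k-1}.
N_0 = 2
N_1 = 2 + 2 = 4
N_2 = 2 + 4 = 6
N_3 = 2 + 6 = 8
N_4 = 2 + 8 = 10
Explicitly: e, c, t(e), t(c), t(t(e)), t(t(c)), t(t(t(e))), t(t(t(c))), t(t(t(t(e)))), t(t(t(t(c)))).

10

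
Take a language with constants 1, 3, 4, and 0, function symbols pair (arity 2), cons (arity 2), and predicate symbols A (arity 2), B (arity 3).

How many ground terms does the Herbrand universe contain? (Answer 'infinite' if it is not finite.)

infinite

The signature has at least one function symbol (pair, arity 2) and at least one constant (1).
Iterating pair gives infinitely many distinct ground terms: 1, pair(1, 1), pair(pair(1, 1), pair(1, 1)), ...
So the Herbrand universe is infinite.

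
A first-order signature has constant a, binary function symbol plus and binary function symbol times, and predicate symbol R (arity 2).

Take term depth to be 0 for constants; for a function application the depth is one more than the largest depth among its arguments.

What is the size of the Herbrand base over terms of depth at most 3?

First count ground terms of depth ≤ 3.
Write N_k for the number of ground terms of depth ≤ k. A term of depth ≤ k is either a constant or a function symbol applied to arguments of depth ≤ k−1, so N_k = 1 + N_{k-1}^2 + N_{k-1}^2.
N_0 = 1
N_1 = 1 + 1^2 + 1^2 = 3
N_2 = 1 + 3^2 + 3^2 = 19
N_3 = 1 + 19^2 + 19^2 = 723
So |H| = 723.
Ground atoms are formed by filling each argument slot of a predicate with a term from H, so an r-ary predicate gives |H|^r atoms:
  R: 723^2 = 522729
Total ground atoms: 522729.

522729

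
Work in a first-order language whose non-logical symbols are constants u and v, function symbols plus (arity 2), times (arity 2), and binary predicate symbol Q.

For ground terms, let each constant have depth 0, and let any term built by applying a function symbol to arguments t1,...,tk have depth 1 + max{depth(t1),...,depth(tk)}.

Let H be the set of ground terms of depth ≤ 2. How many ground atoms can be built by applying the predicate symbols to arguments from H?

First count ground terms of depth ≤ 2.
Let N_k count ground terms of depth at most k. Each non-constant term of depth ≤ k is some function symbol applied to depth-≤(k−1) arguments, giving N_k = 2 + N_{k-1}^2 + N_{k-1}^2.
N_0 = 2
N_1 = 2 + 2^2 + 2^2 = 10
N_2 = 2 + 10^2 + 10^2 = 202
So |H| = 202.
For each predicate symbol, the number of ground atoms is |H| raised to its arity; summing:
  Q: 202^2 = 40804
Total ground atoms: 40804.

40804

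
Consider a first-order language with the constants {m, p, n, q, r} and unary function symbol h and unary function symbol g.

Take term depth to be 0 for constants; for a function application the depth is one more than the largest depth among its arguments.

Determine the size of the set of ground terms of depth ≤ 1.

Count level by level. With function symbols h/1, g/1, the terms of depth ≤ k are the 5 constants together with each function applied to depth-≤(k−1) tuples, so N_k = 5 + N_{k-1} + N_{k-1}.
N_0 = 5
N_1 = 5 + 5 + 5 = 15

15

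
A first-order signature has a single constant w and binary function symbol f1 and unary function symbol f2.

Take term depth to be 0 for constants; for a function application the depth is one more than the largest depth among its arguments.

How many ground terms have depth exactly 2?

10

Count level by level. With function symbols f1/2, f2/1, the terms of depth ≤ k are the 1 constant together with each function applied to depth-≤(k−1) tuples, so N_k = 1 + N_{k-1}^2 + N_{k-1}.
N_0 = 1
N_1 = 1 + 1^2 + 1 = 3
N_2 = 1 + 3^2 + 3 = 13
Terms of depth exactly 2: N_2 − N_1 = 13 − 3 = 10.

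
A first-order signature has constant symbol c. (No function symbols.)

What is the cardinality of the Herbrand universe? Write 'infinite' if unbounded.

1

There are no function symbols, so the only ground term is the single constant.
The Herbrand universe is {c}, finite with 1 element.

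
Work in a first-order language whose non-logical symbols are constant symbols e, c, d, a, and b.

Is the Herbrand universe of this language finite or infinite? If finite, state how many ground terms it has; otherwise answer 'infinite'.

5

There are no function symbols, so every ground term is one of the 5 constants.
The Herbrand universe is {e, c, d, a, b}, which is finite with 5 elements.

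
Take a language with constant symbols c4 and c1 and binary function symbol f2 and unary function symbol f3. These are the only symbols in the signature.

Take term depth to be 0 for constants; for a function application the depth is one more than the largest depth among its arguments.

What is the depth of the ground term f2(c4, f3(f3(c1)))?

depth(f3(c1)) = 1 + depth(c1) = 1 + 0 = 1
depth(f3(f3(c1))) = 1 + depth(f3(c1)) = 1 + 1 = 2
depth(f2(c4, f3(f3(c1)))) = 1 + max(0, 2) = 3

3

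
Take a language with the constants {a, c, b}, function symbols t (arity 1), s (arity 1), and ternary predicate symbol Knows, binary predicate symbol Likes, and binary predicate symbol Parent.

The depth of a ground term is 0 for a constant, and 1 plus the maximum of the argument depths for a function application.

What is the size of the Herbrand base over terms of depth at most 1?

891

First count ground terms of depth ≤ 1.
Write N_k for the number of ground terms of depth ≤ k. A term of depth ≤ k is either a constant or a function symbol applied to arguments of depth ≤ k−1, so N_k = 3 + N_{k-1} + N_{k-1}.
N_0 = 3
N_1 = 3 + 3 + 3 = 9
Explicitly: a, c, b, t(a), t(c), t(b), s(a), s(c), s(b).
So |H| = 9.
For each predicate symbol, the number of ground atoms is |H| raised to its arity; summing:
  Knows: 9^3 = 729;  Likes: 9^2 = 81;  Parent: 9^2 = 81
Total ground atoms: 729 + 81 + 81 = 891.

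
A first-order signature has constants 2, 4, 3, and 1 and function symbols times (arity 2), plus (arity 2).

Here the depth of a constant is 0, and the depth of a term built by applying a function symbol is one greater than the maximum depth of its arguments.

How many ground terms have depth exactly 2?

2560

If N_k denotes the number of depth-≤k ground terms, the 4 constants give N_0 = 4, and each function symbol of arity r contributes N_{k-1}^r new terms at level k: N_k = 4 + N_{k-1}^2 + N_{k-1}^2.
N_0 = 4
N_1 = 4 + 4^2 + 4^2 = 36
N_2 = 4 + 36^2 + 36^2 = 2596
Terms of depth exactly 2: N_2 − N_1 = 2596 − 36 = 2560.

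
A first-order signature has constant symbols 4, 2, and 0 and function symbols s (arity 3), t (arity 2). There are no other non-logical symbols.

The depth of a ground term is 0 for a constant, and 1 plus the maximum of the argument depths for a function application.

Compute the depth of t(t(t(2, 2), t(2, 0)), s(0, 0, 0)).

3

depth(t(2, 2)) = 1 + max(0, 0) = 1
depth(t(2, 0)) = 1 + max(0, 0) = 1
depth(t(t(2, 2), t(2, 0))) = 1 + max(1, 1) = 2
depth(s(0, 0, 0)) = 1 + max(0, 0, 0) = 1
depth(t(t(t(2, 2), t(2, 0)), s(0, 0, 0))) = 1 + max(2, 1) = 3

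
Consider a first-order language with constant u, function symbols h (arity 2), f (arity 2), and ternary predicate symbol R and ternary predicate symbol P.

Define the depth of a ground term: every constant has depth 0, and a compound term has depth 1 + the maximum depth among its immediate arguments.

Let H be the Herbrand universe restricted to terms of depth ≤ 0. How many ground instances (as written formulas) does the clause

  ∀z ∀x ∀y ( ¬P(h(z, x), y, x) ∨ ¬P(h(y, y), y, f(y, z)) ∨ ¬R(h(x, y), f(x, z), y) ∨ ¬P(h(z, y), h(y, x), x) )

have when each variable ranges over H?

Ground terms of depth ≤ 0:
  Let N_k count ground terms of depth at most k. Each non-constant term of depth ≤ k is some function symbol applied to depth-≤(k−1) arguments, giving N_k = 1 + N_{k-1}^2 + N_{k-1}^2.
  N_0 = 1
So there is exactly 1 ground term available for substitution.
Each of z, x, y ranges independently over the available ground terms, and distinct assignments produce distinct instances.
Number of ground instances = 1^3 = 1.

1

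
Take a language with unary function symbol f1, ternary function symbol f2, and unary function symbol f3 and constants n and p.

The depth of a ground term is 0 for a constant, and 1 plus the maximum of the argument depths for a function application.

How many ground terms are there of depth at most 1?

Let N_k = |{terms of depth ≤ k}|. Then N_0 = 2 and N_k = 2 + N_{k-1} + N_{k-1}^3 + N_{k-1} for k ≥ 1 (one summand per function symbol, arity giving the exponent).
N_0 = 2
N_1 = 2 + 2 + 2^3 + 2 = 14

14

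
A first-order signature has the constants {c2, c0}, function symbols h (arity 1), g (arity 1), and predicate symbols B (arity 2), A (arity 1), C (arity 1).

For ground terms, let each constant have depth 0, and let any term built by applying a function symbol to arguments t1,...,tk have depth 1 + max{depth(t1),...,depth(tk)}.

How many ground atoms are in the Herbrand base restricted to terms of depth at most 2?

224

First count ground terms of depth ≤ 2.
Let N_k count ground terms of depth at most k. Each non-constant term of depth ≤ k is some function symbol applied to depth-≤(k−1) arguments, giving N_k = 2 + N_{k-1} + N_{k-1}.
N_0 = 2
N_1 = 2 + 2 + 2 = 6
N_2 = 2 + 6 + 6 = 14
So |H| = 14.
A ground atom is a predicate applied to a tuple of terms from H, so the count is the sum over predicates of |H|^arity:
  B: 14^2 = 196;  A: 14;  C: 14
Total ground atoms: 196 + 14 + 14 = 224.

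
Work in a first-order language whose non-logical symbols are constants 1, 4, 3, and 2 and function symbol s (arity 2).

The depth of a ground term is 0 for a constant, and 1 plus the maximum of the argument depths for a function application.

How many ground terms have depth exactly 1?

Count level by level. With function symbols s/2, the terms of depth ≤ k are the 4 constants together with each function applied to depth-≤(k−1) tuples, so N_k = 4 + N_{k-1}^2.
N_0 = 4
N_1 = 4 + 4^2 = 20
Terms of depth exactly 1: N_1 − N_0 = 20 − 4 = 16.

16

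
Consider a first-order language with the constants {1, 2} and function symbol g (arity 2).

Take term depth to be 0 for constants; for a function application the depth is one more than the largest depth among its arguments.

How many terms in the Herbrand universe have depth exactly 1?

Count level by level. With function symbols g/2, the terms of depth ≤ k are the 2 constants together with each function applied to depth-≤(k−1) tuples, so N_k = 2 + N_{k-1}^2.
N_0 = 2
N_1 = 2 + 2^2 = 6
Terms of depth exactly 1: N_1 − N_0 = 6 − 2 = 4.

4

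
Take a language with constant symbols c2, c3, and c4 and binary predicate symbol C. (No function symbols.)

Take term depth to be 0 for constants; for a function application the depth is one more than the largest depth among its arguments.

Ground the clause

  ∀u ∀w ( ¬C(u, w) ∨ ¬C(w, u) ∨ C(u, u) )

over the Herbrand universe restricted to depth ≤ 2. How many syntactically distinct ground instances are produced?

9

Ground terms of depth ≤ 2:
  With no function symbols every ground term is a constant, so there are exactly 3 ground terms at every depth bound.
  N_0 = 3
  N_1 = 3
  N_2 = 3
  Explicitly: c2, c3, c4.
So there are 3 ground terms available for substitution.
Each of u, w ranges independently over the available ground terms, and distinct assignments produce distinct instances.
Number of ground instances = 3^2 = 9.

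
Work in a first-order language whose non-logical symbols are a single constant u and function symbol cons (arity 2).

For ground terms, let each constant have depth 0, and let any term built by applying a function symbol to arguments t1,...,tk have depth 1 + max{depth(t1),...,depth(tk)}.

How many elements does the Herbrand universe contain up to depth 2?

5

Count level by level. With function symbols cons/2, the terms of depth ≤ k are the 1 constant together with each function applied to depth-≤(k−1) tuples, so N_k = 1 + N_{k-1}^2.
N_0 = 1
N_1 = 1 + 1^2 = 2
N_2 = 1 + 2^2 = 5
Explicitly: u, cons(u, u), cons(u, cons(u, u)), cons(cons(u, u), u), cons(cons(u, u), cons(u, u)).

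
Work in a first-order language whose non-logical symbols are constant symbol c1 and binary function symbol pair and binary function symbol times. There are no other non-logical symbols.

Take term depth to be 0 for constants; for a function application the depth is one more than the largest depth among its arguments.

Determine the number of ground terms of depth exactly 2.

If N_k denotes the number of depth-≤k ground terms, the 1 constant gives N_0 = 1, and each function symbol of arity r contributes N_{k-1}^r new terms at level k: N_k = 1 + N_{k-1}^2 + N_{k-1}^2.
N_0 = 1
N_1 = 1 + 1^2 + 1^2 = 3
N_2 = 1 + 3^2 + 3^2 = 19
Terms of depth exactly 2: N_2 − N_1 = 19 − 3 = 16.

16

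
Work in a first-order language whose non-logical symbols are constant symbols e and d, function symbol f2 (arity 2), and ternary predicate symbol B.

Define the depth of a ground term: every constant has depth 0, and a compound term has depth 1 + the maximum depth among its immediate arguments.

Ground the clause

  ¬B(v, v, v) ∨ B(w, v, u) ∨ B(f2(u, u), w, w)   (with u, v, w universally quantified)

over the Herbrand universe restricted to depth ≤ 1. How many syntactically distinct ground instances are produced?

216

Ground terms of depth ≤ 1:
  Let N_k count ground terms of depth at most k. Each non-constant term of depth ≤ k is some function symbol applied to depth-≤(k−1) arguments, giving N_k = 2 + N_{k-1}^2.
  N_0 = 2
  N_1 = 2 + 2^2 = 6
  Explicitly: e, d, f2(e, e), f2(e, d), f2(d, e), f2(d, d).
So there are 6 ground terms available for substitution.
The body mentions every one of the 3 quantified variables; since ground terms form a free algebra, no two substitutions collapse to the same formula.
Number of ground instances = 6^3 = 216.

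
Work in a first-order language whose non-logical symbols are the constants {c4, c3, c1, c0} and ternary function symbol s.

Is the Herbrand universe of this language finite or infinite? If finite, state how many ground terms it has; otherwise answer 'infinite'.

The signature has at least one function symbol (s, arity 3) and at least one constant (c4).
Iterating s gives infinitely many distinct ground terms: c4, s(c4, c4, c4), s(s(c4, c4, c4), s(c4, c4, c4), s(c4, c4, c4)), ...
So the Herbrand universe is infinite.

infinite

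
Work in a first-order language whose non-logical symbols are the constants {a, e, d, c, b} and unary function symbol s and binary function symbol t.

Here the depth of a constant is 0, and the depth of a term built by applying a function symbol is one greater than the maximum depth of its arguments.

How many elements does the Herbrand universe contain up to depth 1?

35

Let N_k count ground terms of depth at most k. Each non-constant term of depth ≤ k is some function symbol applied to depth-≤(k−1) arguments, giving N_k = 5 + N_{k-1} + N_{k-1}^2.
N_0 = 5
N_1 = 5 + 5 + 5^2 = 35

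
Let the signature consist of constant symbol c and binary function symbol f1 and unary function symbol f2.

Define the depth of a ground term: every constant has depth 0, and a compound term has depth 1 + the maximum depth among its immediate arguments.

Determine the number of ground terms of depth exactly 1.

2

If N_k denotes the number of depth-≤k ground terms, the 1 constant gives N_0 = 1, and each function symbol of arity r contributes N_{k-1}^r new terms at level k: N_k = 1 + N_{k-1}^2 + N_{k-1}.
N_0 = 1
N_1 = 1 + 1^2 + 1 = 3
Terms of depth exactly 1: N_1 − N_0 = 3 − 1 = 2.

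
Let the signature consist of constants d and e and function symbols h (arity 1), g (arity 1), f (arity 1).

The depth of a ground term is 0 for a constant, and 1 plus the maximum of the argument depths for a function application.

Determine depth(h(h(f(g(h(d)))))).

depth(h(d)) = 1 + depth(d) = 1 + 0 = 1
depth(g(h(d))) = 1 + depth(h(d)) = 1 + 1 = 2
depth(f(g(h(d)))) = 1 + depth(g(h(d))) = 1 + 2 = 3
depth(h(f(g(h(d))))) = 1 + depth(f(g(h(d)))) = 1 + 3 = 4
depth(h(h(f(g(h(d)))))) = 1 + depth(h(f(g(h(d))))) = 1 + 4 = 5

5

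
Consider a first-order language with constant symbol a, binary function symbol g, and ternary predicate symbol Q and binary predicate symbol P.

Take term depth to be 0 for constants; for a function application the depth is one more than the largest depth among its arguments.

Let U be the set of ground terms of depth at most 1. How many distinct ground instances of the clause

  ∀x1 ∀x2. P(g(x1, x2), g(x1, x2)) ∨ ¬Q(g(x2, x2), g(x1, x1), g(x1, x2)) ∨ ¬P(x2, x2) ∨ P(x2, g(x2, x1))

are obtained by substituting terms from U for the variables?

Ground terms of depth ≤ 1:
  If N_k denotes the number of depth-≤k ground terms, the 1 constant gives N_0 = 1, and each function symbol of arity r contributes N_{k-1}^r new terms at level k: N_k = 1 + N_{k-1}^2.
  N_0 = 1
  N_1 = 1 + 1^2 = 2
  Explicitly: a, g(a, a).
So there are 2 ground terms available for substitution.
There are 2 variables to instantiate (x1, x2), each occurring in at least one literal, so different choices give different ground instances.
Number of ground instances = 2^2 = 4.

4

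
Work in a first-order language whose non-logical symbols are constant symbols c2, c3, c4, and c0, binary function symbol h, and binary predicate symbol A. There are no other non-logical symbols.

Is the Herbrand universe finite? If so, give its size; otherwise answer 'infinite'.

The signature has at least one function symbol (h, arity 2) and at least one constant (c2).
Iterating h gives infinitely many distinct ground terms: c2, h(c2, c2), h(h(c2, c2), h(c2, c2)), ...
So the Herbrand universe is infinite.

infinite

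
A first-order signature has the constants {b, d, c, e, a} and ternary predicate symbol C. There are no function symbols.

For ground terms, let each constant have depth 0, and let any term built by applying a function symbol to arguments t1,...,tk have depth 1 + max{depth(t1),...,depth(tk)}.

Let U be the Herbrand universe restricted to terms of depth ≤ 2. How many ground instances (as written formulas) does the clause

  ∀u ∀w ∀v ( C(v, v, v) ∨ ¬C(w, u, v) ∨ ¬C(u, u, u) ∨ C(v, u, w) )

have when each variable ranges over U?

125

Ground terms of depth ≤ 2:
  With no function symbols every ground term is a constant, so there are exactly 5 ground terms at every depth bound.
  N_0 = 5
  N_1 = 5
  N_2 = 5
  Explicitly: b, d, c, e, a.
So there are 5 ground terms available for substitution.
There are 3 variables to instantiate (u, w, v), each occurring in at least one literal, so different choices give different ground instances.
Number of ground instances = 5^3 = 125.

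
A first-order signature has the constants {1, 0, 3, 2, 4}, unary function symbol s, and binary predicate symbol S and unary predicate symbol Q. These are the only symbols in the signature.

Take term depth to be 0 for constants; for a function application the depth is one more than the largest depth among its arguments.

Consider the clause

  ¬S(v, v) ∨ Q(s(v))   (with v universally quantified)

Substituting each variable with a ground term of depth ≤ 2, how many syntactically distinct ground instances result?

Ground terms of depth ≤ 2:
  Count level by level. With function symbols s/1, the terms of depth ≤ k are the 5 constants together with each function applied to depth-≤(k−1) tuples, so N_k = 5 + N_{k-1}.
  N_0 = 5
  N_1 = 5 + 5 = 10
  N_2 = 5 + 10 = 15
So there are 15 ground terms available for substitution.
There is 1 variable to instantiate (v),  occurring in at least one literal, so different choices give different ground instances.
Number of ground instances = 15.

15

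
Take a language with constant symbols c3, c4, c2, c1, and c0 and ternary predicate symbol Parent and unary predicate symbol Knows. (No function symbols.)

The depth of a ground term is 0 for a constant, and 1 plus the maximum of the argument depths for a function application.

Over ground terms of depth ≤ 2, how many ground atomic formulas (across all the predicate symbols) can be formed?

130

First count ground terms of depth ≤ 2.
With no function symbols every ground term is a constant, so there are exactly 5 ground terms at every depth bound.
N_0 = 5
N_1 = 5
N_2 = 5
Explicitly: c3, c4, c2, c1, c0.
So |H| = 5.
Each predicate of arity r yields |H|^r ground atoms (one per choice of an r-tuple from H):
  Parent: 5^3 = 125;  Knows: 5
Total ground atoms: 125 + 5 = 130.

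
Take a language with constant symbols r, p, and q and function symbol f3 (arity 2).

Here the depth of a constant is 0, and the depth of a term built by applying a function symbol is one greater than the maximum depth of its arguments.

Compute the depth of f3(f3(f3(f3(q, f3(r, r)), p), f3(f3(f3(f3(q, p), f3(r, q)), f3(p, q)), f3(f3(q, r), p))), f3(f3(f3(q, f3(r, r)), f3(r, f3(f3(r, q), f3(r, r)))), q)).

depth(f3(r, r)) = 1 + max(0, 0) = 1
depth(f3(q, f3(r, r))) = 1 + max(0, 1) = 2
depth(f3(f3(q, f3(r, r)), p)) = 1 + max(2, 0) = 3
depth(f3(q, p)) = 1 + max(0, 0) = 1
depth(f3(r, q)) = 1 + max(0, 0) = 1
depth(f3(f3(q, p), f3(r, q))) = 1 + max(1, 1) = 2
depth(f3(p, q)) = 1 + max(0, 0) = 1
depth(f3(f3(f3(q, p), f3(r, q)), f3(p, q))) = 1 + max(2, 1) = 3
depth(f3(q, r)) = 1 + max(0, 0) = 1
depth(f3(f3(q, r), p)) = 1 + max(1, 0) = 2
depth(f3(f3(f3(f3(q, p), f3(r, q)), f3(p, q)), f3(f3(q, r), p))) = 1 + max(3, 2) = 4
depth(f3(f3(f3(q, f3(r, r)), p), f3(f3(f3(f3(q, p), f3(r, q)), f3(p, q)), f3(f3(q, r), p)))) = 1 + max(3, 4) = 5
depth(f3(f3(r, q), f3(r, r))) = 1 + max(1, 1) = 2
depth(f3(r, f3(f3(r, q), f3(r, r)))) = 1 + max(0, 2) = 3
depth(f3(f3(q, f3(r, r)), f3(r, f3(f3(r, q), f3(r, r))))) = 1 + max(2, 3) = 4
depth(f3(f3(f3(q, f3(r, r)), f3(r, f3(f3(r, q), f3(r, r)))), q)) = 1 + max(4, 0) = 5
depth(f3(f3(f3(f3(q, f3(r, r)), p), f3(f3(f3(f3(q, p), f3(r, q)), f3(p, q)), f3(f3(q, r), p))), f3(f3(f3(q, f3(r, r)), f3(r, f3(f3(r, q), f3(r, r)))), q))) = 1 + max(5, 5) = 6

6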